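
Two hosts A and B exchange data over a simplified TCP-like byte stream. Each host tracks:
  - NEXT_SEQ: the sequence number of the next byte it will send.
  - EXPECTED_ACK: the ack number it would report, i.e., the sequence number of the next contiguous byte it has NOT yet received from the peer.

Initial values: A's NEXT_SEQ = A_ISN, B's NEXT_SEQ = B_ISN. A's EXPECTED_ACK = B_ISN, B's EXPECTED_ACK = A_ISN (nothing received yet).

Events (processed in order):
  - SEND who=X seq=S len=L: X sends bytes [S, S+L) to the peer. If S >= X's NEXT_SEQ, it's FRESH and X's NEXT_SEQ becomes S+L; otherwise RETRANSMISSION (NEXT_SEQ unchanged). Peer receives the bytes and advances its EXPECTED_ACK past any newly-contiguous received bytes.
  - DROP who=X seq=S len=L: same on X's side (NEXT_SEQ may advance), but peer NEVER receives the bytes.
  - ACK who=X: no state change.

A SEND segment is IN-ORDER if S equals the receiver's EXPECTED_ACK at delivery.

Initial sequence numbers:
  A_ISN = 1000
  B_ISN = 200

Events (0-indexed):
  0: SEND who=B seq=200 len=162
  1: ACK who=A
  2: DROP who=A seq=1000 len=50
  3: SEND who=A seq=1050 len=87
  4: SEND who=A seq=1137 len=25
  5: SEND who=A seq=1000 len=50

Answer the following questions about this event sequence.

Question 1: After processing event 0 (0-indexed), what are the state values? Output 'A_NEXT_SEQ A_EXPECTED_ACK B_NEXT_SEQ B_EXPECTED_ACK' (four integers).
After event 0: A_seq=1000 A_ack=362 B_seq=362 B_ack=1000

1000 362 362 1000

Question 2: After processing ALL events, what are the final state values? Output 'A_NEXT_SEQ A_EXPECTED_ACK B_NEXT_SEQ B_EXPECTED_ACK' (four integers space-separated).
Answer: 1162 362 362 1162

Derivation:
After event 0: A_seq=1000 A_ack=362 B_seq=362 B_ack=1000
After event 1: A_seq=1000 A_ack=362 B_seq=362 B_ack=1000
After event 2: A_seq=1050 A_ack=362 B_seq=362 B_ack=1000
After event 3: A_seq=1137 A_ack=362 B_seq=362 B_ack=1000
After event 4: A_seq=1162 A_ack=362 B_seq=362 B_ack=1000
After event 5: A_seq=1162 A_ack=362 B_seq=362 B_ack=1162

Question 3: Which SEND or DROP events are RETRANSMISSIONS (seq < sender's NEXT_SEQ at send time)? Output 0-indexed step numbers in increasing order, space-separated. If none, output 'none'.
Answer: 5

Derivation:
Step 0: SEND seq=200 -> fresh
Step 2: DROP seq=1000 -> fresh
Step 3: SEND seq=1050 -> fresh
Step 4: SEND seq=1137 -> fresh
Step 5: SEND seq=1000 -> retransmit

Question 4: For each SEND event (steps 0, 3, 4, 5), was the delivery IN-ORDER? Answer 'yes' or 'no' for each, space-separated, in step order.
Step 0: SEND seq=200 -> in-order
Step 3: SEND seq=1050 -> out-of-order
Step 4: SEND seq=1137 -> out-of-order
Step 5: SEND seq=1000 -> in-order

Answer: yes no no yes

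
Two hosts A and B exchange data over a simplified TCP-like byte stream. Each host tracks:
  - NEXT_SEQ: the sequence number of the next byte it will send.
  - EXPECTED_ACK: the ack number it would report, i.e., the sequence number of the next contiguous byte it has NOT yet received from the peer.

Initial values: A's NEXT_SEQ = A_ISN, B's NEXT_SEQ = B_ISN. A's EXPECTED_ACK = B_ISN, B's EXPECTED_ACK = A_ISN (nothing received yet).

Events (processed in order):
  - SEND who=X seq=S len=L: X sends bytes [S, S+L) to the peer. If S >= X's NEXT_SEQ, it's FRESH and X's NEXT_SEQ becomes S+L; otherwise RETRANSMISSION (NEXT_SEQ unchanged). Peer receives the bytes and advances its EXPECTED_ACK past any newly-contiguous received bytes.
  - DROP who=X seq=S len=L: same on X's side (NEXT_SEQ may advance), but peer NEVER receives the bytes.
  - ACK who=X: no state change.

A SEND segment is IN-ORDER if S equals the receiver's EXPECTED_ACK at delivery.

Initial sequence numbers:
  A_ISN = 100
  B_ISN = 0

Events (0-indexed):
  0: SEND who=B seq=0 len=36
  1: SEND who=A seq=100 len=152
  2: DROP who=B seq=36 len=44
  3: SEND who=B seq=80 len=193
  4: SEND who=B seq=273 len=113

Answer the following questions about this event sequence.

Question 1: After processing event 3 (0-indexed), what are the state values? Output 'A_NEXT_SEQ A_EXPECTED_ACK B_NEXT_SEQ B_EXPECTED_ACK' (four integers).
After event 0: A_seq=100 A_ack=36 B_seq=36 B_ack=100
After event 1: A_seq=252 A_ack=36 B_seq=36 B_ack=252
After event 2: A_seq=252 A_ack=36 B_seq=80 B_ack=252
After event 3: A_seq=252 A_ack=36 B_seq=273 B_ack=252

252 36 273 252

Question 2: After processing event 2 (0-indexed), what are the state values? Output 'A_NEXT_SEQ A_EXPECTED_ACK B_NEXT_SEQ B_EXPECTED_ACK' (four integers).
After event 0: A_seq=100 A_ack=36 B_seq=36 B_ack=100
After event 1: A_seq=252 A_ack=36 B_seq=36 B_ack=252
After event 2: A_seq=252 A_ack=36 B_seq=80 B_ack=252

252 36 80 252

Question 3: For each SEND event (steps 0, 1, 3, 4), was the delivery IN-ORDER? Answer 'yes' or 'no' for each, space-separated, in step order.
Answer: yes yes no no

Derivation:
Step 0: SEND seq=0 -> in-order
Step 1: SEND seq=100 -> in-order
Step 3: SEND seq=80 -> out-of-order
Step 4: SEND seq=273 -> out-of-order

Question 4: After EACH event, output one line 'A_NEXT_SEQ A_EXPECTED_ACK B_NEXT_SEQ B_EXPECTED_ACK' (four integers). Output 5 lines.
100 36 36 100
252 36 36 252
252 36 80 252
252 36 273 252
252 36 386 252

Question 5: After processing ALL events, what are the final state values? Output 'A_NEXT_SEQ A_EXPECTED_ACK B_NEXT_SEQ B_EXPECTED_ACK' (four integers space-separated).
Answer: 252 36 386 252

Derivation:
After event 0: A_seq=100 A_ack=36 B_seq=36 B_ack=100
After event 1: A_seq=252 A_ack=36 B_seq=36 B_ack=252
After event 2: A_seq=252 A_ack=36 B_seq=80 B_ack=252
After event 3: A_seq=252 A_ack=36 B_seq=273 B_ack=252
After event 4: A_seq=252 A_ack=36 B_seq=386 B_ack=252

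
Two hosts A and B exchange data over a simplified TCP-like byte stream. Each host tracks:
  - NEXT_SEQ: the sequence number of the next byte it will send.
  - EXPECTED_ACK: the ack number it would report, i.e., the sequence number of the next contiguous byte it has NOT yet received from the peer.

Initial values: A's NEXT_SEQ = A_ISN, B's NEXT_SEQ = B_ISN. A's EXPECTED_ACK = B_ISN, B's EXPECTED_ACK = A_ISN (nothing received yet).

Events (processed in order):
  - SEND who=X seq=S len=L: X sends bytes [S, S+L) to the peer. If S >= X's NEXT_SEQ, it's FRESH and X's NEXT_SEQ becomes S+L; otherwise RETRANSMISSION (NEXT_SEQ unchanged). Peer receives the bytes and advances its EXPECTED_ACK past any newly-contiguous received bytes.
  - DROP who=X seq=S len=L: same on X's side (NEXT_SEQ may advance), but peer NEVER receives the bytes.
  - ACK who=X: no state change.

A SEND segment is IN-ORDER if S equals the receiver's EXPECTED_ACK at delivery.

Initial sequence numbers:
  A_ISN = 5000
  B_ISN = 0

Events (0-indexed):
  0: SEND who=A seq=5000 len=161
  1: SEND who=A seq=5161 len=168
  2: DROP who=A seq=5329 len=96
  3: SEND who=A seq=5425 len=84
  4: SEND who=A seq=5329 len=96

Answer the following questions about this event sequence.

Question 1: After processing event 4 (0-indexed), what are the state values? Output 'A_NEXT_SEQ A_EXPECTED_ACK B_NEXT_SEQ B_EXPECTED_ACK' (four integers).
After event 0: A_seq=5161 A_ack=0 B_seq=0 B_ack=5161
After event 1: A_seq=5329 A_ack=0 B_seq=0 B_ack=5329
After event 2: A_seq=5425 A_ack=0 B_seq=0 B_ack=5329
After event 3: A_seq=5509 A_ack=0 B_seq=0 B_ack=5329
After event 4: A_seq=5509 A_ack=0 B_seq=0 B_ack=5509

5509 0 0 5509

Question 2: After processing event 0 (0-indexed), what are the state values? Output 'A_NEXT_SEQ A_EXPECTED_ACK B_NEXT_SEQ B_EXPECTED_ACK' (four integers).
After event 0: A_seq=5161 A_ack=0 B_seq=0 B_ack=5161

5161 0 0 5161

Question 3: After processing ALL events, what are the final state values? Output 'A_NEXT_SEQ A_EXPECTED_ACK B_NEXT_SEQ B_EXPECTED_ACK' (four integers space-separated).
Answer: 5509 0 0 5509

Derivation:
After event 0: A_seq=5161 A_ack=0 B_seq=0 B_ack=5161
After event 1: A_seq=5329 A_ack=0 B_seq=0 B_ack=5329
After event 2: A_seq=5425 A_ack=0 B_seq=0 B_ack=5329
After event 3: A_seq=5509 A_ack=0 B_seq=0 B_ack=5329
After event 4: A_seq=5509 A_ack=0 B_seq=0 B_ack=5509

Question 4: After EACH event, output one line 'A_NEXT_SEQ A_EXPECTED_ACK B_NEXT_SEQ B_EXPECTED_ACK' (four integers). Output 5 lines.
5161 0 0 5161
5329 0 0 5329
5425 0 0 5329
5509 0 0 5329
5509 0 0 5509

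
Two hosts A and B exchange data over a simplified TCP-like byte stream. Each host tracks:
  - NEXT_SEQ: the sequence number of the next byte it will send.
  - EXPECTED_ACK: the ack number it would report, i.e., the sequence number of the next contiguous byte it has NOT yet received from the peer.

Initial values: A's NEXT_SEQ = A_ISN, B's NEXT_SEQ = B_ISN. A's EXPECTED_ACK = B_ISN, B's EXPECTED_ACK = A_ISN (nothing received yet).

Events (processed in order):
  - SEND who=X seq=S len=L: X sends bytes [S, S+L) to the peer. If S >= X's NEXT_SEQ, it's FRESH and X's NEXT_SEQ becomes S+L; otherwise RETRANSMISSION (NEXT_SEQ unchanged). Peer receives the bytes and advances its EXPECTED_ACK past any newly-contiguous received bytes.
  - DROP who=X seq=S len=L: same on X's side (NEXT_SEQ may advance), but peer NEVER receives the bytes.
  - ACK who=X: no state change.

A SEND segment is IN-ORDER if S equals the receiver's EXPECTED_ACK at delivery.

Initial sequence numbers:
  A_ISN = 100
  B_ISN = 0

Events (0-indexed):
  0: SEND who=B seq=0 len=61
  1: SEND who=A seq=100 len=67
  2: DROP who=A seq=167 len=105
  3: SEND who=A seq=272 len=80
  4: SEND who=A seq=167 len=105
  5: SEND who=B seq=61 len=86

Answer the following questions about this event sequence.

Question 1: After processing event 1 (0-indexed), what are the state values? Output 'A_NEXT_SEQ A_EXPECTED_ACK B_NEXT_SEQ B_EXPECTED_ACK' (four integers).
After event 0: A_seq=100 A_ack=61 B_seq=61 B_ack=100
After event 1: A_seq=167 A_ack=61 B_seq=61 B_ack=167

167 61 61 167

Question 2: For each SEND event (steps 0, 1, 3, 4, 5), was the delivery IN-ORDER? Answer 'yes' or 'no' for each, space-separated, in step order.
Step 0: SEND seq=0 -> in-order
Step 1: SEND seq=100 -> in-order
Step 3: SEND seq=272 -> out-of-order
Step 4: SEND seq=167 -> in-order
Step 5: SEND seq=61 -> in-order

Answer: yes yes no yes yes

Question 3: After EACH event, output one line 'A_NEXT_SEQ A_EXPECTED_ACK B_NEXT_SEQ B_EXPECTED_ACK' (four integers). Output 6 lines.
100 61 61 100
167 61 61 167
272 61 61 167
352 61 61 167
352 61 61 352
352 147 147 352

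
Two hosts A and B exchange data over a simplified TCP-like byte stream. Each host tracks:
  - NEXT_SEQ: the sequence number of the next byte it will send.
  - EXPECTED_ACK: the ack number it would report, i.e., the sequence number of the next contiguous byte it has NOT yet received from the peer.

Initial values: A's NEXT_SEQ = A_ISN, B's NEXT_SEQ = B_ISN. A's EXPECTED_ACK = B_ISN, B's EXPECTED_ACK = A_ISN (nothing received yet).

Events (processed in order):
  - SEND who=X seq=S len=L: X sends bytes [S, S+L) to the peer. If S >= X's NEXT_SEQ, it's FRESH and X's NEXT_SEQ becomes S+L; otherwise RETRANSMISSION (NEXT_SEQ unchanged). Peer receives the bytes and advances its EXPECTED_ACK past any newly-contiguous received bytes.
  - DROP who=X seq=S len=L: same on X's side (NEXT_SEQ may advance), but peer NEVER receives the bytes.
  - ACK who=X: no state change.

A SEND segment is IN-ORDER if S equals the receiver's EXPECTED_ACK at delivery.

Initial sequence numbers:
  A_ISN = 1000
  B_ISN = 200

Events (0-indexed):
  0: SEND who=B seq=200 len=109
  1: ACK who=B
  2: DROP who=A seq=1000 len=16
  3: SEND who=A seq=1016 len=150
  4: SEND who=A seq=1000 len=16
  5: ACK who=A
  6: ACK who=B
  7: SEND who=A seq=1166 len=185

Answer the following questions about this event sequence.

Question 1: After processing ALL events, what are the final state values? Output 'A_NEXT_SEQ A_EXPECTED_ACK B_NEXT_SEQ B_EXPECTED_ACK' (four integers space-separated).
Answer: 1351 309 309 1351

Derivation:
After event 0: A_seq=1000 A_ack=309 B_seq=309 B_ack=1000
After event 1: A_seq=1000 A_ack=309 B_seq=309 B_ack=1000
After event 2: A_seq=1016 A_ack=309 B_seq=309 B_ack=1000
After event 3: A_seq=1166 A_ack=309 B_seq=309 B_ack=1000
After event 4: A_seq=1166 A_ack=309 B_seq=309 B_ack=1166
After event 5: A_seq=1166 A_ack=309 B_seq=309 B_ack=1166
After event 6: A_seq=1166 A_ack=309 B_seq=309 B_ack=1166
After event 7: A_seq=1351 A_ack=309 B_seq=309 B_ack=1351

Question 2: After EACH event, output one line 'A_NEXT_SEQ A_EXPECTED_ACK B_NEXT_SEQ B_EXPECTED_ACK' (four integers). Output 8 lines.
1000 309 309 1000
1000 309 309 1000
1016 309 309 1000
1166 309 309 1000
1166 309 309 1166
1166 309 309 1166
1166 309 309 1166
1351 309 309 1351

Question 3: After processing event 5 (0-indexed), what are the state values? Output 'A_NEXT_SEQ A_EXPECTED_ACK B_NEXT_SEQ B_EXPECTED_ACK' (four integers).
After event 0: A_seq=1000 A_ack=309 B_seq=309 B_ack=1000
After event 1: A_seq=1000 A_ack=309 B_seq=309 B_ack=1000
After event 2: A_seq=1016 A_ack=309 B_seq=309 B_ack=1000
After event 3: A_seq=1166 A_ack=309 B_seq=309 B_ack=1000
After event 4: A_seq=1166 A_ack=309 B_seq=309 B_ack=1166
After event 5: A_seq=1166 A_ack=309 B_seq=309 B_ack=1166

1166 309 309 1166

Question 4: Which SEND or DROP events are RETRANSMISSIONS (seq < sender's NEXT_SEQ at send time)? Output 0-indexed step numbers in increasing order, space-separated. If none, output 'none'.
Step 0: SEND seq=200 -> fresh
Step 2: DROP seq=1000 -> fresh
Step 3: SEND seq=1016 -> fresh
Step 4: SEND seq=1000 -> retransmit
Step 7: SEND seq=1166 -> fresh

Answer: 4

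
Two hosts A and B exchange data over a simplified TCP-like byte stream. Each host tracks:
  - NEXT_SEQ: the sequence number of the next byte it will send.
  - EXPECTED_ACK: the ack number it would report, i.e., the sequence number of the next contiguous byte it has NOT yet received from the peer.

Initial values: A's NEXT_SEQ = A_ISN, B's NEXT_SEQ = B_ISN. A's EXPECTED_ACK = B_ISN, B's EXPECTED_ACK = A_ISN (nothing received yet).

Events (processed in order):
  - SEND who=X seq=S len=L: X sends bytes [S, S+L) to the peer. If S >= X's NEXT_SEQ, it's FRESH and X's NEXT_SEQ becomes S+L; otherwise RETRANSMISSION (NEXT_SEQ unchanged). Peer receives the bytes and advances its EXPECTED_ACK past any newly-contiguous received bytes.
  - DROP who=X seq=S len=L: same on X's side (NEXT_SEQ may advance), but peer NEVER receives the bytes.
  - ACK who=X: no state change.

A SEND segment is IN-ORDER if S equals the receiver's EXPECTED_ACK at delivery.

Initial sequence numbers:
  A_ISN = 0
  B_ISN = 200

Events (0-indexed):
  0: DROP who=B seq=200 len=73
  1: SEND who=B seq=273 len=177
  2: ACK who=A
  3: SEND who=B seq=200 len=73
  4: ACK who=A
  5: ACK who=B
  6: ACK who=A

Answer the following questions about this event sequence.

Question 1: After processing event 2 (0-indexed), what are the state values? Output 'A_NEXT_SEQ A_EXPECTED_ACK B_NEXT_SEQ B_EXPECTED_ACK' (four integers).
After event 0: A_seq=0 A_ack=200 B_seq=273 B_ack=0
After event 1: A_seq=0 A_ack=200 B_seq=450 B_ack=0
After event 2: A_seq=0 A_ack=200 B_seq=450 B_ack=0

0 200 450 0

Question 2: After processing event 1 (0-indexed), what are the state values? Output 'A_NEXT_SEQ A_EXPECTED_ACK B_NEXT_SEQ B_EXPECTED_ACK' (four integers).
After event 0: A_seq=0 A_ack=200 B_seq=273 B_ack=0
After event 1: A_seq=0 A_ack=200 B_seq=450 B_ack=0

0 200 450 0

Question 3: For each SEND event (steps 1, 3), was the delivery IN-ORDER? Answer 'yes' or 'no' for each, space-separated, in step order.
Answer: no yes

Derivation:
Step 1: SEND seq=273 -> out-of-order
Step 3: SEND seq=200 -> in-order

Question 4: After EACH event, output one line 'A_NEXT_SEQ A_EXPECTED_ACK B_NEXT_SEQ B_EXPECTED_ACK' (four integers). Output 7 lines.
0 200 273 0
0 200 450 0
0 200 450 0
0 450 450 0
0 450 450 0
0 450 450 0
0 450 450 0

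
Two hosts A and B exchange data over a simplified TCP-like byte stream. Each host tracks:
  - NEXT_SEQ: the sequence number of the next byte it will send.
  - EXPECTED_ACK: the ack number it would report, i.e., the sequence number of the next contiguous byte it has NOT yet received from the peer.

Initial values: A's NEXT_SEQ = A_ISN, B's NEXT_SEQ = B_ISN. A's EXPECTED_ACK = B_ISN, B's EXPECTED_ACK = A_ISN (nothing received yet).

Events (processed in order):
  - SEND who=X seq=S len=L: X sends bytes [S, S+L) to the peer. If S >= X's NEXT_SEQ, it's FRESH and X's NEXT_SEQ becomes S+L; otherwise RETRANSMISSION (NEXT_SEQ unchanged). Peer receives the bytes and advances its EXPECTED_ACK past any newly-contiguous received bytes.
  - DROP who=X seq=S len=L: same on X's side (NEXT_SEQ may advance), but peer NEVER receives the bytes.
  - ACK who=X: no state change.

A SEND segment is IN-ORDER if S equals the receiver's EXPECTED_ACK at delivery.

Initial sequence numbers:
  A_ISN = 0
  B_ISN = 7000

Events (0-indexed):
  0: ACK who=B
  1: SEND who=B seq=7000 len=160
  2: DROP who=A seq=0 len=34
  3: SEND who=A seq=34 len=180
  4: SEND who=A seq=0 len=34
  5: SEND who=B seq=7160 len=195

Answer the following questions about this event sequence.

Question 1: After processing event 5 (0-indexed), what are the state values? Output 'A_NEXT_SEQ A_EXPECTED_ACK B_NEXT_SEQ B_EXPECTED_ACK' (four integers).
After event 0: A_seq=0 A_ack=7000 B_seq=7000 B_ack=0
After event 1: A_seq=0 A_ack=7160 B_seq=7160 B_ack=0
After event 2: A_seq=34 A_ack=7160 B_seq=7160 B_ack=0
After event 3: A_seq=214 A_ack=7160 B_seq=7160 B_ack=0
After event 4: A_seq=214 A_ack=7160 B_seq=7160 B_ack=214
After event 5: A_seq=214 A_ack=7355 B_seq=7355 B_ack=214

214 7355 7355 214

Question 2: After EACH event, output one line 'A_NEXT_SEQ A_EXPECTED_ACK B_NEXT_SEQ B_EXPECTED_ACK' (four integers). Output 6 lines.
0 7000 7000 0
0 7160 7160 0
34 7160 7160 0
214 7160 7160 0
214 7160 7160 214
214 7355 7355 214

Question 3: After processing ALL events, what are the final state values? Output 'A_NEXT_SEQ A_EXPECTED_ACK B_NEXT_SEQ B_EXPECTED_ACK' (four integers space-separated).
After event 0: A_seq=0 A_ack=7000 B_seq=7000 B_ack=0
After event 1: A_seq=0 A_ack=7160 B_seq=7160 B_ack=0
After event 2: A_seq=34 A_ack=7160 B_seq=7160 B_ack=0
After event 3: A_seq=214 A_ack=7160 B_seq=7160 B_ack=0
After event 4: A_seq=214 A_ack=7160 B_seq=7160 B_ack=214
After event 5: A_seq=214 A_ack=7355 B_seq=7355 B_ack=214

Answer: 214 7355 7355 214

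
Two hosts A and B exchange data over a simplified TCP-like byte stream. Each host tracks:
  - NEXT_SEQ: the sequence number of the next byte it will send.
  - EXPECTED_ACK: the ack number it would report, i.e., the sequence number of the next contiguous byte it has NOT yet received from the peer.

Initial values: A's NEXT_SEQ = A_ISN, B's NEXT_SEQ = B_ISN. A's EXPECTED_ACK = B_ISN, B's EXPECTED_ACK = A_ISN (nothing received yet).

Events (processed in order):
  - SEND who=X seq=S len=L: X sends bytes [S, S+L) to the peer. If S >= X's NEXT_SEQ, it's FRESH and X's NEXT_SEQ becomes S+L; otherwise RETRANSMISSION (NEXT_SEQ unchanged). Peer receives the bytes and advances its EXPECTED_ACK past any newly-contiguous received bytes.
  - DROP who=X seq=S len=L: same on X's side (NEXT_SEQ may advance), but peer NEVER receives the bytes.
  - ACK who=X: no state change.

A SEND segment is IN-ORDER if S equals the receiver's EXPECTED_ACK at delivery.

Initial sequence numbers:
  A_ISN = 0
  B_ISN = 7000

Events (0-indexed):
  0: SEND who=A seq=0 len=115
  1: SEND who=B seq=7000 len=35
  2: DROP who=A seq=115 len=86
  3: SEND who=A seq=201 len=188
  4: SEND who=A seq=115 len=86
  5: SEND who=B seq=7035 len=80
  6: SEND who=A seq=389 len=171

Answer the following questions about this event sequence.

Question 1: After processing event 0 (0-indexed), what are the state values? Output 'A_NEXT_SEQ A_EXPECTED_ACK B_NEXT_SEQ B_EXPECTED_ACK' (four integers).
After event 0: A_seq=115 A_ack=7000 B_seq=7000 B_ack=115

115 7000 7000 115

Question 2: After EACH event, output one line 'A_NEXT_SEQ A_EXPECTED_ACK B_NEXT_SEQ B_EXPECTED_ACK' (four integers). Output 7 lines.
115 7000 7000 115
115 7035 7035 115
201 7035 7035 115
389 7035 7035 115
389 7035 7035 389
389 7115 7115 389
560 7115 7115 560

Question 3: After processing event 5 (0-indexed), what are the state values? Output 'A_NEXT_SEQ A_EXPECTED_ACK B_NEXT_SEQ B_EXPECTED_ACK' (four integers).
After event 0: A_seq=115 A_ack=7000 B_seq=7000 B_ack=115
After event 1: A_seq=115 A_ack=7035 B_seq=7035 B_ack=115
After event 2: A_seq=201 A_ack=7035 B_seq=7035 B_ack=115
After event 3: A_seq=389 A_ack=7035 B_seq=7035 B_ack=115
After event 4: A_seq=389 A_ack=7035 B_seq=7035 B_ack=389
After event 5: A_seq=389 A_ack=7115 B_seq=7115 B_ack=389

389 7115 7115 389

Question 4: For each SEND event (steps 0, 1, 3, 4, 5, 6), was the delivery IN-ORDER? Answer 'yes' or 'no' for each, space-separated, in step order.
Step 0: SEND seq=0 -> in-order
Step 1: SEND seq=7000 -> in-order
Step 3: SEND seq=201 -> out-of-order
Step 4: SEND seq=115 -> in-order
Step 5: SEND seq=7035 -> in-order
Step 6: SEND seq=389 -> in-order

Answer: yes yes no yes yes yes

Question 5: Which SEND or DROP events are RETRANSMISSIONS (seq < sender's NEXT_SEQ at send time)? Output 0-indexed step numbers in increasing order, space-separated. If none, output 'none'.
Answer: 4

Derivation:
Step 0: SEND seq=0 -> fresh
Step 1: SEND seq=7000 -> fresh
Step 2: DROP seq=115 -> fresh
Step 3: SEND seq=201 -> fresh
Step 4: SEND seq=115 -> retransmit
Step 5: SEND seq=7035 -> fresh
Step 6: SEND seq=389 -> fresh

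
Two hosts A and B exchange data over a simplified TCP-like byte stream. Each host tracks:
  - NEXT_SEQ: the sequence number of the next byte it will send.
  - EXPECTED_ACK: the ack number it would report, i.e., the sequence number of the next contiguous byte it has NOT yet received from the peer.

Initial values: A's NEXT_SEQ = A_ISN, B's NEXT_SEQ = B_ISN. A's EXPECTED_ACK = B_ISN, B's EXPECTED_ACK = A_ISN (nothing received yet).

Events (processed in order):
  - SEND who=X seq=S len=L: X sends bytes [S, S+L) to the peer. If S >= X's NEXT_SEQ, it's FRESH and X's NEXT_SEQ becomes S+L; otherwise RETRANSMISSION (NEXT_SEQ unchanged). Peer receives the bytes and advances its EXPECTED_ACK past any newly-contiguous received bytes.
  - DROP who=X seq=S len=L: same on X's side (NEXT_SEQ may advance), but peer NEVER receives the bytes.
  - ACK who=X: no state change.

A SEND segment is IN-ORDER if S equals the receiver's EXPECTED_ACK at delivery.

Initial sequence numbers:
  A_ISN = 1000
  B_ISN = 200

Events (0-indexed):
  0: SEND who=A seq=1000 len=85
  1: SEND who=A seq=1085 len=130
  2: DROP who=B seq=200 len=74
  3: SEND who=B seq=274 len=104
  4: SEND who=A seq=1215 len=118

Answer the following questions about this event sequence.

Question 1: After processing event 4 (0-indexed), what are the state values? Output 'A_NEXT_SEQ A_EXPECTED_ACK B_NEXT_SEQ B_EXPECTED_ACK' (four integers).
After event 0: A_seq=1085 A_ack=200 B_seq=200 B_ack=1085
After event 1: A_seq=1215 A_ack=200 B_seq=200 B_ack=1215
After event 2: A_seq=1215 A_ack=200 B_seq=274 B_ack=1215
After event 3: A_seq=1215 A_ack=200 B_seq=378 B_ack=1215
After event 4: A_seq=1333 A_ack=200 B_seq=378 B_ack=1333

1333 200 378 1333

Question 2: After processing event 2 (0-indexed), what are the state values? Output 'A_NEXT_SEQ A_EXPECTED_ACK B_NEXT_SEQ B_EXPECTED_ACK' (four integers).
After event 0: A_seq=1085 A_ack=200 B_seq=200 B_ack=1085
After event 1: A_seq=1215 A_ack=200 B_seq=200 B_ack=1215
After event 2: A_seq=1215 A_ack=200 B_seq=274 B_ack=1215

1215 200 274 1215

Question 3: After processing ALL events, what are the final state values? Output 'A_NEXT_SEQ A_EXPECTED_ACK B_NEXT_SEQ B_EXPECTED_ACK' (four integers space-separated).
Answer: 1333 200 378 1333

Derivation:
After event 0: A_seq=1085 A_ack=200 B_seq=200 B_ack=1085
After event 1: A_seq=1215 A_ack=200 B_seq=200 B_ack=1215
After event 2: A_seq=1215 A_ack=200 B_seq=274 B_ack=1215
After event 3: A_seq=1215 A_ack=200 B_seq=378 B_ack=1215
After event 4: A_seq=1333 A_ack=200 B_seq=378 B_ack=1333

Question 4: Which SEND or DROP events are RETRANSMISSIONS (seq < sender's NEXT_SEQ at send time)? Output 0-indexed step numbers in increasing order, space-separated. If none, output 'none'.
Step 0: SEND seq=1000 -> fresh
Step 1: SEND seq=1085 -> fresh
Step 2: DROP seq=200 -> fresh
Step 3: SEND seq=274 -> fresh
Step 4: SEND seq=1215 -> fresh

Answer: none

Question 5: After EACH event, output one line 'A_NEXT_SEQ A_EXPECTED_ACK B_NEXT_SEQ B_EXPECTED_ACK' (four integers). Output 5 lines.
1085 200 200 1085
1215 200 200 1215
1215 200 274 1215
1215 200 378 1215
1333 200 378 1333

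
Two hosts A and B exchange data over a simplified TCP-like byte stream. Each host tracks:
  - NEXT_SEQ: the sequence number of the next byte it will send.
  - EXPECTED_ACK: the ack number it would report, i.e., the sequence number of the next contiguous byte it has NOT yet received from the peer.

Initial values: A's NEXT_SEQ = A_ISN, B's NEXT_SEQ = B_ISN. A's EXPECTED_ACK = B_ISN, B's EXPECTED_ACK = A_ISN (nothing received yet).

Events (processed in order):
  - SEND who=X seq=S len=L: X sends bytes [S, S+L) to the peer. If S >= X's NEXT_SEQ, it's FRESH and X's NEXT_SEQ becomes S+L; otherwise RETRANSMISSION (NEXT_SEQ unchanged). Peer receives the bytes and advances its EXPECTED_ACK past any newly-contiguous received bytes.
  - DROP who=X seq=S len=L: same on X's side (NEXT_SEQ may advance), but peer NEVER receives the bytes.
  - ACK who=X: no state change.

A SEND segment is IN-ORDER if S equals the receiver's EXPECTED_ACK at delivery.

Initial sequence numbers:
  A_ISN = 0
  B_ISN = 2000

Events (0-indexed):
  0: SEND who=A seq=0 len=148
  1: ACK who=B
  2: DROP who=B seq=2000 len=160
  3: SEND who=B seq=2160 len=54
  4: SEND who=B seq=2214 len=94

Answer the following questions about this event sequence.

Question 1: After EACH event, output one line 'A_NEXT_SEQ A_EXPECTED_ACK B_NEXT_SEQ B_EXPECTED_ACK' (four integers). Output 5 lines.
148 2000 2000 148
148 2000 2000 148
148 2000 2160 148
148 2000 2214 148
148 2000 2308 148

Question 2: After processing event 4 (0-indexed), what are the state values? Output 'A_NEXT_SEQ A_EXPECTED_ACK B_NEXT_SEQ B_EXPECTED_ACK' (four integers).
After event 0: A_seq=148 A_ack=2000 B_seq=2000 B_ack=148
After event 1: A_seq=148 A_ack=2000 B_seq=2000 B_ack=148
After event 2: A_seq=148 A_ack=2000 B_seq=2160 B_ack=148
After event 3: A_seq=148 A_ack=2000 B_seq=2214 B_ack=148
After event 4: A_seq=148 A_ack=2000 B_seq=2308 B_ack=148

148 2000 2308 148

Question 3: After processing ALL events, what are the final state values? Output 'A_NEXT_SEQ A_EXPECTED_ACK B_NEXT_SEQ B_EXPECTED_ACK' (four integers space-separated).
Answer: 148 2000 2308 148

Derivation:
After event 0: A_seq=148 A_ack=2000 B_seq=2000 B_ack=148
After event 1: A_seq=148 A_ack=2000 B_seq=2000 B_ack=148
After event 2: A_seq=148 A_ack=2000 B_seq=2160 B_ack=148
After event 3: A_seq=148 A_ack=2000 B_seq=2214 B_ack=148
After event 4: A_seq=148 A_ack=2000 B_seq=2308 B_ack=148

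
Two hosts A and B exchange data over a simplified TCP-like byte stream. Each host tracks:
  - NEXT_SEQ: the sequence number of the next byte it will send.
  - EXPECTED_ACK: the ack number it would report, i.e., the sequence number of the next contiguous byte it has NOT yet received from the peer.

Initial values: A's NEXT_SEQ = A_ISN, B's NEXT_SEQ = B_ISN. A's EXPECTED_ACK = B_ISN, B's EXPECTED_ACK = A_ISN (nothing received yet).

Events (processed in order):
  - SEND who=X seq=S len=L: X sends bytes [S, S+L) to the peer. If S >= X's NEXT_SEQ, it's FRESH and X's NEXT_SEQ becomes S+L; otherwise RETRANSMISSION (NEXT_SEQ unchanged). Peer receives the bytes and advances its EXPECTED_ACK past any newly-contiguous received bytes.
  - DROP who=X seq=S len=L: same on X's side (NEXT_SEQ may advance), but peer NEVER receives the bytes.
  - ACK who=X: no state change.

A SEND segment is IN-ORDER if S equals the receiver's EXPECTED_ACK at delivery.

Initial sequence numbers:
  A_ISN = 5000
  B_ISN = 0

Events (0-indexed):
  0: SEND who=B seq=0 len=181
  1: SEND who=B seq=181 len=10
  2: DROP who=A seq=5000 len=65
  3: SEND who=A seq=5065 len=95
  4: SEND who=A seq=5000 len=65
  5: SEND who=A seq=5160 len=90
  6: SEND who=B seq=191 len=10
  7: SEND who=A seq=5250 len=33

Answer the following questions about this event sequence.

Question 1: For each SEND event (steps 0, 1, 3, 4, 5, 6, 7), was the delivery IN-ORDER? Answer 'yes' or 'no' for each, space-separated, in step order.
Answer: yes yes no yes yes yes yes

Derivation:
Step 0: SEND seq=0 -> in-order
Step 1: SEND seq=181 -> in-order
Step 3: SEND seq=5065 -> out-of-order
Step 4: SEND seq=5000 -> in-order
Step 5: SEND seq=5160 -> in-order
Step 6: SEND seq=191 -> in-order
Step 7: SEND seq=5250 -> in-order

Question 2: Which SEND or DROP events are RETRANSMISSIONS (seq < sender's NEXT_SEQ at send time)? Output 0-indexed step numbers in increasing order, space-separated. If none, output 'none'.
Step 0: SEND seq=0 -> fresh
Step 1: SEND seq=181 -> fresh
Step 2: DROP seq=5000 -> fresh
Step 3: SEND seq=5065 -> fresh
Step 4: SEND seq=5000 -> retransmit
Step 5: SEND seq=5160 -> fresh
Step 6: SEND seq=191 -> fresh
Step 7: SEND seq=5250 -> fresh

Answer: 4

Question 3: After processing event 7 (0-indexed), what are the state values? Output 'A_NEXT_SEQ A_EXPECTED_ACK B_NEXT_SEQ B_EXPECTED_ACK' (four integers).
After event 0: A_seq=5000 A_ack=181 B_seq=181 B_ack=5000
After event 1: A_seq=5000 A_ack=191 B_seq=191 B_ack=5000
After event 2: A_seq=5065 A_ack=191 B_seq=191 B_ack=5000
After event 3: A_seq=5160 A_ack=191 B_seq=191 B_ack=5000
After event 4: A_seq=5160 A_ack=191 B_seq=191 B_ack=5160
After event 5: A_seq=5250 A_ack=191 B_seq=191 B_ack=5250
After event 6: A_seq=5250 A_ack=201 B_seq=201 B_ack=5250
After event 7: A_seq=5283 A_ack=201 B_seq=201 B_ack=5283

5283 201 201 5283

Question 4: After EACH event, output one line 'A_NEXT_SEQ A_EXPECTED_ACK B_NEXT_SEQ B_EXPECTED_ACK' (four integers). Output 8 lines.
5000 181 181 5000
5000 191 191 5000
5065 191 191 5000
5160 191 191 5000
5160 191 191 5160
5250 191 191 5250
5250 201 201 5250
5283 201 201 5283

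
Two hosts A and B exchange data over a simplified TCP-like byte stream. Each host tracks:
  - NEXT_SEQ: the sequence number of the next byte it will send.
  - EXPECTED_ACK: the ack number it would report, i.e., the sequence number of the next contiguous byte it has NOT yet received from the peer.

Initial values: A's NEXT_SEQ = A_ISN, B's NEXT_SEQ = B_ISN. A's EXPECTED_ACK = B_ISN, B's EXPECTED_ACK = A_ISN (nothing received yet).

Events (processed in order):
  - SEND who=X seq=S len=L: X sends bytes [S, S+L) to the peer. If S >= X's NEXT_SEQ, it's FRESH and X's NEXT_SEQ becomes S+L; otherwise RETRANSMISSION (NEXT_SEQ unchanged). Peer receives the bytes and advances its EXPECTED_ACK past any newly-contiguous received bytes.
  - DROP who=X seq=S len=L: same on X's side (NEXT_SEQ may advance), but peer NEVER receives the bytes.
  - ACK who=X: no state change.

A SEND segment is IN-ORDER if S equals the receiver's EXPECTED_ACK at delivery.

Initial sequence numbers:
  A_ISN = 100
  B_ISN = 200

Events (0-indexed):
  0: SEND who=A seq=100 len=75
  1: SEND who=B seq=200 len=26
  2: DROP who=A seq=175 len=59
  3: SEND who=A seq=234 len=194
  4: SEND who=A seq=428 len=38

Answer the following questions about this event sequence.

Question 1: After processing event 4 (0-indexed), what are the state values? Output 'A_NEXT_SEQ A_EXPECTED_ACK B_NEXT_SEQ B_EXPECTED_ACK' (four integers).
After event 0: A_seq=175 A_ack=200 B_seq=200 B_ack=175
After event 1: A_seq=175 A_ack=226 B_seq=226 B_ack=175
After event 2: A_seq=234 A_ack=226 B_seq=226 B_ack=175
After event 3: A_seq=428 A_ack=226 B_seq=226 B_ack=175
After event 4: A_seq=466 A_ack=226 B_seq=226 B_ack=175

466 226 226 175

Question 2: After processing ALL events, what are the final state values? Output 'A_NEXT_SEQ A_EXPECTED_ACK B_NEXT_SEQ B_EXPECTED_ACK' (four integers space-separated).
After event 0: A_seq=175 A_ack=200 B_seq=200 B_ack=175
After event 1: A_seq=175 A_ack=226 B_seq=226 B_ack=175
After event 2: A_seq=234 A_ack=226 B_seq=226 B_ack=175
After event 3: A_seq=428 A_ack=226 B_seq=226 B_ack=175
After event 4: A_seq=466 A_ack=226 B_seq=226 B_ack=175

Answer: 466 226 226 175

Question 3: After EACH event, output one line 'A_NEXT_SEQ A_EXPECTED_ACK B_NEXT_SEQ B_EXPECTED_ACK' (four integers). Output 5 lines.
175 200 200 175
175 226 226 175
234 226 226 175
428 226 226 175
466 226 226 175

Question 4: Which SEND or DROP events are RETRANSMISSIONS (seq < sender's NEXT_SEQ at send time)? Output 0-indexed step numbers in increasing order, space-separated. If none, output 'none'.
Step 0: SEND seq=100 -> fresh
Step 1: SEND seq=200 -> fresh
Step 2: DROP seq=175 -> fresh
Step 3: SEND seq=234 -> fresh
Step 4: SEND seq=428 -> fresh

Answer: none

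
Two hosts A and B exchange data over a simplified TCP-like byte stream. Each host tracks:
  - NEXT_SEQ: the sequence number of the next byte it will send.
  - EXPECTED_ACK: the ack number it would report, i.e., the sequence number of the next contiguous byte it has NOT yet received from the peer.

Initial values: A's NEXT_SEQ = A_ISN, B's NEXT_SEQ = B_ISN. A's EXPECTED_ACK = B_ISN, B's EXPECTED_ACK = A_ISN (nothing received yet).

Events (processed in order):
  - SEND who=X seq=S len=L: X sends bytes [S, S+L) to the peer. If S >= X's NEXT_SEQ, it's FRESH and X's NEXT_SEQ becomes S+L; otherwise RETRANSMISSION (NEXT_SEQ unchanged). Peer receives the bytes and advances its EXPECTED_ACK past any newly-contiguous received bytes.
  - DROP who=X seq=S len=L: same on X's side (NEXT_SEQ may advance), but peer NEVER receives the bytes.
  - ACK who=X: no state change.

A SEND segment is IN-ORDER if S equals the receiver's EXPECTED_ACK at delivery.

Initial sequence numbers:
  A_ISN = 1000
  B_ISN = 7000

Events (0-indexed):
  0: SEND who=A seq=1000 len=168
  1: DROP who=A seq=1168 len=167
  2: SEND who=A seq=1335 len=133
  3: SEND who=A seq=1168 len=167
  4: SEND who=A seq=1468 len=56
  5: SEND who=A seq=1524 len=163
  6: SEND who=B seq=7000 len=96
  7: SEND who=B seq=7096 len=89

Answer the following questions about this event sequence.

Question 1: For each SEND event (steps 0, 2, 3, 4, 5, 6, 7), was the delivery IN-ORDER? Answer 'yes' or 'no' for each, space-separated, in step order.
Step 0: SEND seq=1000 -> in-order
Step 2: SEND seq=1335 -> out-of-order
Step 3: SEND seq=1168 -> in-order
Step 4: SEND seq=1468 -> in-order
Step 5: SEND seq=1524 -> in-order
Step 6: SEND seq=7000 -> in-order
Step 7: SEND seq=7096 -> in-order

Answer: yes no yes yes yes yes yes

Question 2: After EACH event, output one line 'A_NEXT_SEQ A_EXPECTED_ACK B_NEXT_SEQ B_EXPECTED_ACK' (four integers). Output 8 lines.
1168 7000 7000 1168
1335 7000 7000 1168
1468 7000 7000 1168
1468 7000 7000 1468
1524 7000 7000 1524
1687 7000 7000 1687
1687 7096 7096 1687
1687 7185 7185 1687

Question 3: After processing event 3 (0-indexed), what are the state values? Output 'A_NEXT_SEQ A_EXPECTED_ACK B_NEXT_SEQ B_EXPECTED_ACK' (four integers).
After event 0: A_seq=1168 A_ack=7000 B_seq=7000 B_ack=1168
After event 1: A_seq=1335 A_ack=7000 B_seq=7000 B_ack=1168
After event 2: A_seq=1468 A_ack=7000 B_seq=7000 B_ack=1168
After event 3: A_seq=1468 A_ack=7000 B_seq=7000 B_ack=1468

1468 7000 7000 1468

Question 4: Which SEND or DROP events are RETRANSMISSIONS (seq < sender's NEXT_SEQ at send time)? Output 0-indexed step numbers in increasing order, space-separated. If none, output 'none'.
Step 0: SEND seq=1000 -> fresh
Step 1: DROP seq=1168 -> fresh
Step 2: SEND seq=1335 -> fresh
Step 3: SEND seq=1168 -> retransmit
Step 4: SEND seq=1468 -> fresh
Step 5: SEND seq=1524 -> fresh
Step 6: SEND seq=7000 -> fresh
Step 7: SEND seq=7096 -> fresh

Answer: 3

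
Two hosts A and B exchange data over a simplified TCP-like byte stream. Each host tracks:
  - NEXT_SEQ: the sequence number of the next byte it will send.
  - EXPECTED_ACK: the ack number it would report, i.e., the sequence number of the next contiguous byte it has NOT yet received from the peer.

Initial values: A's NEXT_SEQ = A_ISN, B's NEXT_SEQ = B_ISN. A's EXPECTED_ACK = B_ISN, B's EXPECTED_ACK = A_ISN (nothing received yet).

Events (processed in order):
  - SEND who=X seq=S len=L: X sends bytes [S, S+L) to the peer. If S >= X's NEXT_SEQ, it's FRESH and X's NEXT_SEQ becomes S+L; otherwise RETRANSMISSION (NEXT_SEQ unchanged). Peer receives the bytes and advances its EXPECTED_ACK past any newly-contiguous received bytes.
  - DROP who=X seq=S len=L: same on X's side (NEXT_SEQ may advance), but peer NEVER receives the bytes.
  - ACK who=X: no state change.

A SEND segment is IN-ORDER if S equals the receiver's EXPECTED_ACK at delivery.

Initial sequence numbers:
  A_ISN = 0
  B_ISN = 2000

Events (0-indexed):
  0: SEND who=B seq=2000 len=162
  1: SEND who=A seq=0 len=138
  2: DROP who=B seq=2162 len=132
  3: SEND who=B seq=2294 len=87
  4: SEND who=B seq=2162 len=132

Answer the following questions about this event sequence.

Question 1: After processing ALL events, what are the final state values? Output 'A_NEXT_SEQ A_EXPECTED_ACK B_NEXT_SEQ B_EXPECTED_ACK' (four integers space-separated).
After event 0: A_seq=0 A_ack=2162 B_seq=2162 B_ack=0
After event 1: A_seq=138 A_ack=2162 B_seq=2162 B_ack=138
After event 2: A_seq=138 A_ack=2162 B_seq=2294 B_ack=138
After event 3: A_seq=138 A_ack=2162 B_seq=2381 B_ack=138
After event 4: A_seq=138 A_ack=2381 B_seq=2381 B_ack=138

Answer: 138 2381 2381 138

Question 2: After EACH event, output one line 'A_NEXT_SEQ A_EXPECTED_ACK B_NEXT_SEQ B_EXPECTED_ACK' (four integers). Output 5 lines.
0 2162 2162 0
138 2162 2162 138
138 2162 2294 138
138 2162 2381 138
138 2381 2381 138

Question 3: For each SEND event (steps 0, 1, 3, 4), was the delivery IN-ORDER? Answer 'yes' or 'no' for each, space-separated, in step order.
Answer: yes yes no yes

Derivation:
Step 0: SEND seq=2000 -> in-order
Step 1: SEND seq=0 -> in-order
Step 3: SEND seq=2294 -> out-of-order
Step 4: SEND seq=2162 -> in-order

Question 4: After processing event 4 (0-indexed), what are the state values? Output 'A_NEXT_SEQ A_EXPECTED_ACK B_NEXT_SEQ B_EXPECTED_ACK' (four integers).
After event 0: A_seq=0 A_ack=2162 B_seq=2162 B_ack=0
After event 1: A_seq=138 A_ack=2162 B_seq=2162 B_ack=138
After event 2: A_seq=138 A_ack=2162 B_seq=2294 B_ack=138
After event 3: A_seq=138 A_ack=2162 B_seq=2381 B_ack=138
After event 4: A_seq=138 A_ack=2381 B_seq=2381 B_ack=138

138 2381 2381 138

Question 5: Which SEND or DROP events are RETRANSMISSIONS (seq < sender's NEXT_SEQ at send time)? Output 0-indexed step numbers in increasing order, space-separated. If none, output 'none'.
Step 0: SEND seq=2000 -> fresh
Step 1: SEND seq=0 -> fresh
Step 2: DROP seq=2162 -> fresh
Step 3: SEND seq=2294 -> fresh
Step 4: SEND seq=2162 -> retransmit

Answer: 4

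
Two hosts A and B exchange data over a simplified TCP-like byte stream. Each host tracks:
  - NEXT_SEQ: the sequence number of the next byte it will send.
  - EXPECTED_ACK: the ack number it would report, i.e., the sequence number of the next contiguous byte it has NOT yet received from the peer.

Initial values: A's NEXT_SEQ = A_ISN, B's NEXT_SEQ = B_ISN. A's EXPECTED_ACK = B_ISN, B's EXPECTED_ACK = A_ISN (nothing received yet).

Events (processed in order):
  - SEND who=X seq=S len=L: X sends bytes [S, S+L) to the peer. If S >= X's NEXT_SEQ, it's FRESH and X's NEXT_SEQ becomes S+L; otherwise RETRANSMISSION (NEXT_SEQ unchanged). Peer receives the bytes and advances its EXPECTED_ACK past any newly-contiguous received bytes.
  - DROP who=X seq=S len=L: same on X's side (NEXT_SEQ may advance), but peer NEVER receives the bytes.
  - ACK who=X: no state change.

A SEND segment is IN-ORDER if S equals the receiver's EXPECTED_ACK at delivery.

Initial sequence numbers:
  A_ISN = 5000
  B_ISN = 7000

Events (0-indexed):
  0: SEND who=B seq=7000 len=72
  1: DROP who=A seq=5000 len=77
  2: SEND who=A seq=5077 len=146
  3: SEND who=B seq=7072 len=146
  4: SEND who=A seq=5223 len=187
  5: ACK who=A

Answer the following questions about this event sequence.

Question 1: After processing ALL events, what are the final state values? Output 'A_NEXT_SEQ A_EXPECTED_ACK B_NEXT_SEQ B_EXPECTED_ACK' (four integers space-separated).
Answer: 5410 7218 7218 5000

Derivation:
After event 0: A_seq=5000 A_ack=7072 B_seq=7072 B_ack=5000
After event 1: A_seq=5077 A_ack=7072 B_seq=7072 B_ack=5000
After event 2: A_seq=5223 A_ack=7072 B_seq=7072 B_ack=5000
After event 3: A_seq=5223 A_ack=7218 B_seq=7218 B_ack=5000
After event 4: A_seq=5410 A_ack=7218 B_seq=7218 B_ack=5000
After event 5: A_seq=5410 A_ack=7218 B_seq=7218 B_ack=5000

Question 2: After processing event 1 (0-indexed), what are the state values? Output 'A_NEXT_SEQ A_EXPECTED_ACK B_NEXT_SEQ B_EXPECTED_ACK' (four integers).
After event 0: A_seq=5000 A_ack=7072 B_seq=7072 B_ack=5000
After event 1: A_seq=5077 A_ack=7072 B_seq=7072 B_ack=5000

5077 7072 7072 5000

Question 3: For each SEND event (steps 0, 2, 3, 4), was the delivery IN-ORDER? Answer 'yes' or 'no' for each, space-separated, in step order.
Step 0: SEND seq=7000 -> in-order
Step 2: SEND seq=5077 -> out-of-order
Step 3: SEND seq=7072 -> in-order
Step 4: SEND seq=5223 -> out-of-order

Answer: yes no yes no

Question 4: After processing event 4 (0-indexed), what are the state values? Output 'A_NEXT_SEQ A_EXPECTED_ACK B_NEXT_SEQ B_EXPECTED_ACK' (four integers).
After event 0: A_seq=5000 A_ack=7072 B_seq=7072 B_ack=5000
After event 1: A_seq=5077 A_ack=7072 B_seq=7072 B_ack=5000
After event 2: A_seq=5223 A_ack=7072 B_seq=7072 B_ack=5000
After event 3: A_seq=5223 A_ack=7218 B_seq=7218 B_ack=5000
After event 4: A_seq=5410 A_ack=7218 B_seq=7218 B_ack=5000

5410 7218 7218 5000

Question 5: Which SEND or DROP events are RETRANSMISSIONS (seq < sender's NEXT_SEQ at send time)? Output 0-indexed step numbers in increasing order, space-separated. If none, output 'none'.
Answer: none

Derivation:
Step 0: SEND seq=7000 -> fresh
Step 1: DROP seq=5000 -> fresh
Step 2: SEND seq=5077 -> fresh
Step 3: SEND seq=7072 -> fresh
Step 4: SEND seq=5223 -> fresh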